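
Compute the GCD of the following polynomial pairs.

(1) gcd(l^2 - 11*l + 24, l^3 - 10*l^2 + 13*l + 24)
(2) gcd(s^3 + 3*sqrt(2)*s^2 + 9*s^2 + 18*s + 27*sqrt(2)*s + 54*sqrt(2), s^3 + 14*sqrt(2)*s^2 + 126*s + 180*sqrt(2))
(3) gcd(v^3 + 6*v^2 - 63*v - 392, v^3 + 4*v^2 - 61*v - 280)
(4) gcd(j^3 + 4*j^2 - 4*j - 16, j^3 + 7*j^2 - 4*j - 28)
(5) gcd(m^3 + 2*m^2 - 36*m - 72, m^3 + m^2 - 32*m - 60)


(1) = gcd((l - 8)*(l - 3), (l - 8)*(l - 3)*(l + 1)) = l^2 - 11*l + 24
(2) = s + 3*sqrt(2)
(3) = gcd((v - 8)*(v + 7)^2, (v - 8)*(v + 5)*(v + 7)) = v^2 - v - 56
(4) = gcd((j - 2)*(j + 2)*(j + 4), (j - 2)*(j + 2)*(j + 7)) = j^2 - 4
(5) = m^2 - 4*m - 12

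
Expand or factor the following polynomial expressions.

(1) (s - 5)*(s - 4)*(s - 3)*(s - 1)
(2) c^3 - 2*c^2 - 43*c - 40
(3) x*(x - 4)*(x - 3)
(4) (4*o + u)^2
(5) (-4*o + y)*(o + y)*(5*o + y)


(1) = s^4 - 13*s^3 + 59*s^2 - 107*s + 60
(2) = (c - 8)*(c + 1)*(c + 5)
(3) = x^3 - 7*x^2 + 12*x
(4) = 16*o^2 + 8*o*u + u^2
(5) = -20*o^3 - 19*o^2*y + 2*o*y^2 + y^3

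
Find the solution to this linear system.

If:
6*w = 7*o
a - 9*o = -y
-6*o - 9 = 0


Then:
a = -y - 27/2
o = -3/2
w = -7/4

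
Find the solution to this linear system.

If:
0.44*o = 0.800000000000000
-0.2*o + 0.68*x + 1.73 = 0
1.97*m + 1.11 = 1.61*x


Then:
m = -2.21
o = 1.82
x = -2.01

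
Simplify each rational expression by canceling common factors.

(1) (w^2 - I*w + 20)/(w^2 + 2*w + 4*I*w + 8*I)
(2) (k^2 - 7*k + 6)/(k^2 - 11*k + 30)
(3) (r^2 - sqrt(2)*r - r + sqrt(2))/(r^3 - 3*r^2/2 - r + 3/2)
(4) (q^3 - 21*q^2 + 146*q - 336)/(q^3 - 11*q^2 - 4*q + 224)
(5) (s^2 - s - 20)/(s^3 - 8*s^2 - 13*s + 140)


(1) = (w - 5*I)/(w + 2)
(2) = (k - 1)/(k - 5)
(3) = (2*r - 2*sqrt(2))/(2*r^2 - r - 3)
(4) = (q - 6)/(q + 4)
(5) = 1/(s - 7)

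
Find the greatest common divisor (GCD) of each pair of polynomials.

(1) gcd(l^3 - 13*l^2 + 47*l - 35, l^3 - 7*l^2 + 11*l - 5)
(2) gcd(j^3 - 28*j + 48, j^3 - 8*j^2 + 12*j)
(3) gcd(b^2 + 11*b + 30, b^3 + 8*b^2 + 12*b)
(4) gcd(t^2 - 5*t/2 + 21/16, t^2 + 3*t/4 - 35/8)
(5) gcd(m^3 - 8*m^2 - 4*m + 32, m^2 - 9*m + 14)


(1) = gcd((l - 7)*(l - 5)*(l - 1), (l - 5)*(l - 1)^2) = l^2 - 6*l + 5
(2) = gcd((j - 4)*(j - 2)*(j + 6), j*(j - 6)*(j - 2)) = j - 2
(3) = b + 6
(4) = t - 7/4
(5) = gcd((m - 8)*(m - 2)*(m + 2), (m - 7)*(m - 2)) = m - 2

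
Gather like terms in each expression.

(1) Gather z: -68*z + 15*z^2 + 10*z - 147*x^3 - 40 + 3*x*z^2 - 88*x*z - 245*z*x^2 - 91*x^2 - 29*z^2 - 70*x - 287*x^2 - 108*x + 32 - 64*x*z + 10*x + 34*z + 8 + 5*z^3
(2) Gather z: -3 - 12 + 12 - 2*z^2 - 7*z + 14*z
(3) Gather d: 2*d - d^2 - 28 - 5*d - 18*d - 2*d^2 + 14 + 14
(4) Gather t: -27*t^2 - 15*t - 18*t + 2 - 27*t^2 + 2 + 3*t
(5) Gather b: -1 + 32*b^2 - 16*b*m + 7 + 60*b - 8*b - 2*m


(1) = -147*x^3 - 378*x^2 - 168*x + 5*z^3 + z^2*(3*x - 14) + z*(-245*x^2 - 152*x - 24)
(2) = -2*z^2 + 7*z - 3
(3) = -3*d^2 - 21*d
(4) = -54*t^2 - 30*t + 4
(5) = 32*b^2 + b*(52 - 16*m) - 2*m + 6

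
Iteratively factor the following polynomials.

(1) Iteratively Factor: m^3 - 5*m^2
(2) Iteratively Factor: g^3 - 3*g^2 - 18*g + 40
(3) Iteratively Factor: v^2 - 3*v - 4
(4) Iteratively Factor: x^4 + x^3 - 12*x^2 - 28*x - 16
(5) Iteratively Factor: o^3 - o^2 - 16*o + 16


(1) = (m)*(m^2 - 5*m) = m*(m - 5)*(m)
(2) = (g - 5)*(g^2 + 2*g - 8) = (g - 5)*(g + 4)*(g - 2)
(3) = (v + 1)*(v - 4)
(4) = (x + 1)*(x^3 - 12*x - 16) = (x + 1)*(x + 2)*(x^2 - 2*x - 8) = (x + 1)*(x + 2)^2*(x - 4)
(5) = (o - 4)*(o^2 + 3*o - 4) = (o - 4)*(o - 1)*(o + 4)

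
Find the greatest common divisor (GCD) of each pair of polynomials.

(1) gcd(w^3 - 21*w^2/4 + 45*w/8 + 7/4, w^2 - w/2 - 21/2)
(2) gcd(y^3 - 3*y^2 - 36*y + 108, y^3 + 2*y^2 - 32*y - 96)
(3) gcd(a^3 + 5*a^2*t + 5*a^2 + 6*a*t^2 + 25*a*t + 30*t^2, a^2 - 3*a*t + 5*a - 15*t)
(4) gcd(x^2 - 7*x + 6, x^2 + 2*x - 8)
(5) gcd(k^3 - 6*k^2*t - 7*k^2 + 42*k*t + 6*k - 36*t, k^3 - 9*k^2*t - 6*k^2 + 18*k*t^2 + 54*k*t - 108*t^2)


(1) = w - 7/2
(2) = gcd((y - 6)*(y - 3)*(y + 6), (y - 6)*(y + 4)^2) = y - 6
(3) = gcd((a + 5)*(a + 2*t)*(a + 3*t), (a + 5)*(a - 3*t)) = a + 5
(4) = 1
(5) = -k^2 + 6*k*t + 6*k - 36*t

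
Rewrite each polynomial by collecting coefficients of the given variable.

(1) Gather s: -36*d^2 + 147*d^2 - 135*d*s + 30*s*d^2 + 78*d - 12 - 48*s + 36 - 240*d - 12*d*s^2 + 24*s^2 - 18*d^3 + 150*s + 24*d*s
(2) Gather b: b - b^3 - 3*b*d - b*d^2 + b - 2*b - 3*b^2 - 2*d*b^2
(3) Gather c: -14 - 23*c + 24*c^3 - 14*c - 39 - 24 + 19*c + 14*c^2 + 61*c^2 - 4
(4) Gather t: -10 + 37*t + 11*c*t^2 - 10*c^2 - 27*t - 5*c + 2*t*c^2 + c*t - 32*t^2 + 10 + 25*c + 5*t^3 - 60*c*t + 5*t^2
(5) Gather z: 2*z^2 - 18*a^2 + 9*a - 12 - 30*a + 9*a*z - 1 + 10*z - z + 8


(1) = -18*d^3 + 111*d^2 - 162*d + s^2*(24 - 12*d) + s*(30*d^2 - 111*d + 102) + 24
(2) = -b^3 + b^2*(-2*d - 3) + b*(-d^2 - 3*d)
(3) = 24*c^3 + 75*c^2 - 18*c - 81
(4) = -10*c^2 + 20*c + 5*t^3 + t^2*(11*c - 27) + t*(2*c^2 - 59*c + 10)
(5) = -18*a^2 - 21*a + 2*z^2 + z*(9*a + 9) - 5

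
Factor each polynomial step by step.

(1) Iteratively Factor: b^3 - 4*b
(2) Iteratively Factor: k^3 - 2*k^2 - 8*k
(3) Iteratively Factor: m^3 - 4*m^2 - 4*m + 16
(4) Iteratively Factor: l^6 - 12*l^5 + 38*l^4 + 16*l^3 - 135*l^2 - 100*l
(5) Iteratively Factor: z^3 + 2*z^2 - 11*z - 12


(1) = (b - 2)*(b^2 + 2*b) = (b - 2)*(b + 2)*(b)
(2) = (k - 4)*(k^2 + 2*k) = k*(k - 4)*(k + 2)
(3) = (m - 4)*(m^2 - 4) = (m - 4)*(m + 2)*(m - 2)
(4) = (l - 5)*(l^5 - 7*l^4 + 3*l^3 + 31*l^2 + 20*l) = (l - 5)*(l + 1)*(l^4 - 8*l^3 + 11*l^2 + 20*l) = (l - 5)*(l - 4)*(l + 1)*(l^3 - 4*l^2 - 5*l) = l*(l - 5)*(l - 4)*(l + 1)*(l^2 - 4*l - 5) = l*(l - 5)^2*(l - 4)*(l + 1)*(l + 1)
(5) = (z + 4)*(z^2 - 2*z - 3) = (z + 1)*(z + 4)*(z - 3)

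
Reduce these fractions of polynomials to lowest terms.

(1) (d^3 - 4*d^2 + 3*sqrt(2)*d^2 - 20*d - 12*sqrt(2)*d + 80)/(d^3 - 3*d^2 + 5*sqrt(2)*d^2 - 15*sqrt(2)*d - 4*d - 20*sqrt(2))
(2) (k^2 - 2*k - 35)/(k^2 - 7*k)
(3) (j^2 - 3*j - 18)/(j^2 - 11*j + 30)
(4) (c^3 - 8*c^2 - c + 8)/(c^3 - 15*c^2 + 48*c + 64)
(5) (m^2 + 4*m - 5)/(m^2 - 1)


(1) = (d - 2*sqrt(2))/(d + 1)
(2) = (k + 5)/k
(3) = (j + 3)/(j - 5)
(4) = (c - 1)/(c - 8)
(5) = (m + 5)/(m + 1)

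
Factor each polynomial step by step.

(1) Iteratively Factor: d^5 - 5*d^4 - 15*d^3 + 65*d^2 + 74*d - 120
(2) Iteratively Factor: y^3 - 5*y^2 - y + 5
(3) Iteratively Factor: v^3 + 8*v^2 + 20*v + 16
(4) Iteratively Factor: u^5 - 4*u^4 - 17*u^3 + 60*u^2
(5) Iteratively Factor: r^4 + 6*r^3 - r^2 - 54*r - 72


(1) = (d - 4)*(d^4 - d^3 - 19*d^2 - 11*d + 30) = (d - 4)*(d - 1)*(d^3 - 19*d - 30) = (d - 4)*(d - 1)*(d + 3)*(d^2 - 3*d - 10) = (d - 4)*(d - 1)*(d + 2)*(d + 3)*(d - 5)
(2) = (y + 1)*(y^2 - 6*y + 5) = (y - 1)*(y + 1)*(y - 5)
(3) = (v + 2)*(v^2 + 6*v + 8) = (v + 2)^2*(v + 4)
(4) = (u)*(u^4 - 4*u^3 - 17*u^2 + 60*u) = u*(u + 4)*(u^3 - 8*u^2 + 15*u) = u*(u - 3)*(u + 4)*(u^2 - 5*u) = u*(u - 5)*(u - 3)*(u + 4)*(u)
(5) = (r + 2)*(r^3 + 4*r^2 - 9*r - 36) = (r + 2)*(r + 3)*(r^2 + r - 12) = (r + 2)*(r + 3)*(r + 4)*(r - 3)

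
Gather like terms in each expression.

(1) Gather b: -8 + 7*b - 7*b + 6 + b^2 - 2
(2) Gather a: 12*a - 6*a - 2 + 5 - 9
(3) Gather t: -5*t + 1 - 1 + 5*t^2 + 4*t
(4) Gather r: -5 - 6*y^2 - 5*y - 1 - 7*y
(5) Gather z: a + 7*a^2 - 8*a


(1) = b^2 - 4
(2) = 6*a - 6
(3) = 5*t^2 - t
(4) = -6*y^2 - 12*y - 6
(5) = 7*a^2 - 7*a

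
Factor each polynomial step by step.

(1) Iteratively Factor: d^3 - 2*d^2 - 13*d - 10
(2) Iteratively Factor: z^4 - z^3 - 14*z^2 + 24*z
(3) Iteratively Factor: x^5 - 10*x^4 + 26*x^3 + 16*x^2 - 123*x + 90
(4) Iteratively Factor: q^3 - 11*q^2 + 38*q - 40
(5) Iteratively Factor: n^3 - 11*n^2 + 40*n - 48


(1) = (d - 5)*(d^2 + 3*d + 2) = (d - 5)*(d + 1)*(d + 2)
(2) = (z + 4)*(z^3 - 5*z^2 + 6*z) = z*(z + 4)*(z^2 - 5*z + 6) = z*(z - 2)*(z + 4)*(z - 3)
(3) = (x - 3)*(x^4 - 7*x^3 + 5*x^2 + 31*x - 30) = (x - 5)*(x - 3)*(x^3 - 2*x^2 - 5*x + 6) = (x - 5)*(x - 3)*(x - 1)*(x^2 - x - 6) = (x - 5)*(x - 3)^2*(x - 1)*(x + 2)
(4) = (q - 2)*(q^2 - 9*q + 20) = (q - 4)*(q - 2)*(q - 5)
(5) = (n - 4)*(n^2 - 7*n + 12) = (n - 4)*(n - 3)*(n - 4)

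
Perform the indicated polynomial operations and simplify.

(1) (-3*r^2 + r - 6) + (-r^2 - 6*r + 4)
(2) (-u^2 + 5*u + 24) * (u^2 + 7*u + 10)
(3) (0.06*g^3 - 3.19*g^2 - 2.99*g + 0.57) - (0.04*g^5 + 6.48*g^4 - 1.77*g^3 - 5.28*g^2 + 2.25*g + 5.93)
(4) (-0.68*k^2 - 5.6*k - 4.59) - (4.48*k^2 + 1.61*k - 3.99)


(1) = -4*r^2 - 5*r - 2
(2) = -u^4 - 2*u^3 + 49*u^2 + 218*u + 240
(3) = -0.04*g^5 - 6.48*g^4 + 1.83*g^3 + 2.09*g^2 - 5.24*g - 5.36
(4) = -5.16*k^2 - 7.21*k - 0.6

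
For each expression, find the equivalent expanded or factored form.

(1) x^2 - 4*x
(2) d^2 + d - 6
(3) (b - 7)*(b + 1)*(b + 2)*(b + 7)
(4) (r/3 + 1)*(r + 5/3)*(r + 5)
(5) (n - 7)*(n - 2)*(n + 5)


(1) = x*(x - 4)
(2) = (d - 2)*(d + 3)
(3) = b^4 + 3*b^3 - 47*b^2 - 147*b - 98
(4) = r^3/3 + 29*r^2/9 + 85*r/9 + 25/3
(5) = n^3 - 4*n^2 - 31*n + 70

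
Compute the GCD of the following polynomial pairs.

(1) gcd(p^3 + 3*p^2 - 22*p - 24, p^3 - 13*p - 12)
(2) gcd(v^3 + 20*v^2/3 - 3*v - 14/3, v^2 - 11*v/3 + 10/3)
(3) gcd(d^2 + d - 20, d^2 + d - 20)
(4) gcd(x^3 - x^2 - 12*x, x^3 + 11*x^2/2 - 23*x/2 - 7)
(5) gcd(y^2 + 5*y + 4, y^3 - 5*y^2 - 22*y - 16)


(1) = gcd((p - 4)*(p + 1)*(p + 6), (p - 4)*(p + 1)*(p + 3)) = p^2 - 3*p - 4
(2) = gcd((v - 1)*(v + 2/3)*(v + 7), (v - 2)*(v - 5/3)) = 1
(3) = gcd((d - 4)*(d + 5), (d - 4)*(d + 5)) = d^2 + d - 20
(4) = 1
(5) = gcd((y + 1)*(y + 4), (y - 8)*(y + 1)*(y + 2)) = y + 1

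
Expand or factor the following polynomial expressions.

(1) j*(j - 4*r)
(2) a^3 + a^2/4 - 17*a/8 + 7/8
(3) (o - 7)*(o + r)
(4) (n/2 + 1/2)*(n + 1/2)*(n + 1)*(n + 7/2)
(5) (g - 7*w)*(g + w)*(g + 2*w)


(1) = j^2 - 4*j*r
(2) = (a - 1)*(a - 1/2)*(a + 7/4)
(3) = o^2 + o*r - 7*o - 7*r
(4) = n^4/2 + 3*n^3 + 43*n^2/8 + 15*n/4 + 7/8
(5) = g^3 - 4*g^2*w - 19*g*w^2 - 14*w^3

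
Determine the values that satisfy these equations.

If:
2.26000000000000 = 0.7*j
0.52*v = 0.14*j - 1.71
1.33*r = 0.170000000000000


Then:
j = 3.23
r = 0.13
v = -2.42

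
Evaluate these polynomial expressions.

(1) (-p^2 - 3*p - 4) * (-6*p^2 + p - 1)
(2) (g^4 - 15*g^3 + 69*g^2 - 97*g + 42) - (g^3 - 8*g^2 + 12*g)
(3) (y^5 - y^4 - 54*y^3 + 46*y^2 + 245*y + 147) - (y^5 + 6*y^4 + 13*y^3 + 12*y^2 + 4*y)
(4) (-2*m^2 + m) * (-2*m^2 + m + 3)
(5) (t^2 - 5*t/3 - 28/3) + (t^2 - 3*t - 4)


(1) = 6*p^4 + 17*p^3 + 22*p^2 - p + 4
(2) = g^4 - 16*g^3 + 77*g^2 - 109*g + 42
(3) = -7*y^4 - 67*y^3 + 34*y^2 + 241*y + 147
(4) = 4*m^4 - 4*m^3 - 5*m^2 + 3*m
(5) = 2*t^2 - 14*t/3 - 40/3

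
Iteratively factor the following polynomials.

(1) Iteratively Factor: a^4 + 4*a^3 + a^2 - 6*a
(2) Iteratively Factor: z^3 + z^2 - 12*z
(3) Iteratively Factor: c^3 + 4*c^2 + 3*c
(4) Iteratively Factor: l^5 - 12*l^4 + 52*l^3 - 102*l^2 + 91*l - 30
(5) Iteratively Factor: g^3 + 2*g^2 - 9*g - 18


(1) = (a + 2)*(a^3 + 2*a^2 - 3*a) = (a + 2)*(a + 3)*(a^2 - a) = (a - 1)*(a + 2)*(a + 3)*(a)
(2) = (z + 4)*(z^2 - 3*z) = (z - 3)*(z + 4)*(z)
(3) = (c + 1)*(c^2 + 3*c) = c*(c + 1)*(c + 3)
(4) = (l - 3)*(l^4 - 9*l^3 + 25*l^2 - 27*l + 10) = (l - 3)*(l - 1)*(l^3 - 8*l^2 + 17*l - 10) = (l - 3)*(l - 2)*(l - 1)*(l^2 - 6*l + 5) = (l - 5)*(l - 3)*(l - 2)*(l - 1)*(l - 1)
(5) = (g + 2)*(g^2 - 9) = (g - 3)*(g + 2)*(g + 3)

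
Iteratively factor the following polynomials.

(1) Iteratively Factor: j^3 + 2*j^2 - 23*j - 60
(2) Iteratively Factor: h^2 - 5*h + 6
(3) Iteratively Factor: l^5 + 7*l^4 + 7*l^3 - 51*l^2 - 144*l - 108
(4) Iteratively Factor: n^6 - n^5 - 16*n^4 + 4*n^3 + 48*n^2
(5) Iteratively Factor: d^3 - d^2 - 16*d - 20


(1) = (j - 5)*(j^2 + 7*j + 12) = (j - 5)*(j + 4)*(j + 3)
(2) = (h - 2)*(h - 3)
(3) = (l + 2)*(l^4 + 5*l^3 - 3*l^2 - 45*l - 54) = (l + 2)*(l + 3)*(l^3 + 2*l^2 - 9*l - 18) = (l + 2)^2*(l + 3)*(l^2 - 9) = (l - 3)*(l + 2)^2*(l + 3)*(l + 3)
(4) = (n)*(n^5 - n^4 - 16*n^3 + 4*n^2 + 48*n) = n*(n - 2)*(n^4 + n^3 - 14*n^2 - 24*n) = n*(n - 2)*(n + 2)*(n^3 - n^2 - 12*n) = n^2*(n - 2)*(n + 2)*(n^2 - n - 12) = n^2*(n - 4)*(n - 2)*(n + 2)*(n + 3)
(5) = (d + 2)*(d^2 - 3*d - 10) = (d + 2)^2*(d - 5)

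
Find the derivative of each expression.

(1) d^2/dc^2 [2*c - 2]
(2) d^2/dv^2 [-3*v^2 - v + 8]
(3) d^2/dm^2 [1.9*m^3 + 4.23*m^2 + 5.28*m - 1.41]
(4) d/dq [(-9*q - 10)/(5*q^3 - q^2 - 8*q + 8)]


(1) = 0
(2) = -6
(3) = 11.4*m + 8.46
(4) = (-45*q^3 + 9*q^2 + 72*q - (9*q + 10)*(-15*q^2 + 2*q + 8) - 72)/(5*q^3 - q^2 - 8*q + 8)^2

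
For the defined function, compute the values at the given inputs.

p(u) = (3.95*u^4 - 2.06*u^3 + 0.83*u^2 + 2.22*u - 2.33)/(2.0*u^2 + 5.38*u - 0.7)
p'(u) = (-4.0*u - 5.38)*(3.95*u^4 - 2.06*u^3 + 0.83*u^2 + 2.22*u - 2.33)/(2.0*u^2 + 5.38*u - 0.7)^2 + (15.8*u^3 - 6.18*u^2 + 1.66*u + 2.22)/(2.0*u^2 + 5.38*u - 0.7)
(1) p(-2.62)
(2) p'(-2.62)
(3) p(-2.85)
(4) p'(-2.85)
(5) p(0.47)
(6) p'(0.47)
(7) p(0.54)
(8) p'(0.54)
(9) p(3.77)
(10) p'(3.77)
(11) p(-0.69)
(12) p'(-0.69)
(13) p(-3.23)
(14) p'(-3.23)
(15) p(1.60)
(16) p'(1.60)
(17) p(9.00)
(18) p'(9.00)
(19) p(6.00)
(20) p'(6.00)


(1) = -206.90
(2) = 1297.26
(3) = 1445.16
(4) = 39063.10
(5) = -0.50
(6) = 3.03
(7) = -0.31
(8) = 2.21
(9) = 14.69
(10) = 9.72
(11) = 0.55
(12) = 2.45
(13) = 178.78
(14) = 268.24
(15) = 1.60
(16) = 2.68
(17) = 116.82
(18) = 29.57
(19) = 45.52
(20) = 18.01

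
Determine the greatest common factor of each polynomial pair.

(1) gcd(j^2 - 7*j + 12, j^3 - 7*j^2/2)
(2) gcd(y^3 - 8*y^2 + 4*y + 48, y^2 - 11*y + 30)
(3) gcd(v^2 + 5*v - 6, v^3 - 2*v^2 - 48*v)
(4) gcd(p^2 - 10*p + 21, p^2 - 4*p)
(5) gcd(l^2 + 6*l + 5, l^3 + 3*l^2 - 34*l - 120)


(1) = gcd((j - 4)*(j - 3), j^2*(j - 7/2)) = 1
(2) = gcd((y - 6)*(y - 4)*(y + 2), (y - 6)*(y - 5)) = y - 6
(3) = gcd((v - 1)*(v + 6), v*(v - 8)*(v + 6)) = v + 6
(4) = 1
(5) = l + 5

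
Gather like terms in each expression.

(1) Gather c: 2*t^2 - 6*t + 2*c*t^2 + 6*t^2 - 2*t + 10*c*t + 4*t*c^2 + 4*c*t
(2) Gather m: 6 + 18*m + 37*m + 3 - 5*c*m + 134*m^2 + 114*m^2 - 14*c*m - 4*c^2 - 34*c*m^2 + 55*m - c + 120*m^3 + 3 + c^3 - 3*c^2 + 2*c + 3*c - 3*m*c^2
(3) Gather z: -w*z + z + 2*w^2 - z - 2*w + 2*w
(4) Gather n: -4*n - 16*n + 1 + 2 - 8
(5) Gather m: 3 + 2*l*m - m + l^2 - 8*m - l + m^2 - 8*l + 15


(1) = 4*c^2*t + c*(2*t^2 + 14*t) + 8*t^2 - 8*t
(2) = c^3 - 7*c^2 + 4*c + 120*m^3 + m^2*(248 - 34*c) + m*(-3*c^2 - 19*c + 110) + 12
(3) = 2*w^2 - w*z
(4) = -20*n - 5
(5) = l^2 - 9*l + m^2 + m*(2*l - 9) + 18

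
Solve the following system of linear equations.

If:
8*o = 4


Then:
o = 1/2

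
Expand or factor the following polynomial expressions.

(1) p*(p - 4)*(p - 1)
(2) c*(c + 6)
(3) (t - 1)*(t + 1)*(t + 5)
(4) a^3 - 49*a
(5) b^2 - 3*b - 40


(1) = p^3 - 5*p^2 + 4*p
(2) = c^2 + 6*c
(3) = t^3 + 5*t^2 - t - 5
(4) = a*(a - 7)*(a + 7)
(5) = (b - 8)*(b + 5)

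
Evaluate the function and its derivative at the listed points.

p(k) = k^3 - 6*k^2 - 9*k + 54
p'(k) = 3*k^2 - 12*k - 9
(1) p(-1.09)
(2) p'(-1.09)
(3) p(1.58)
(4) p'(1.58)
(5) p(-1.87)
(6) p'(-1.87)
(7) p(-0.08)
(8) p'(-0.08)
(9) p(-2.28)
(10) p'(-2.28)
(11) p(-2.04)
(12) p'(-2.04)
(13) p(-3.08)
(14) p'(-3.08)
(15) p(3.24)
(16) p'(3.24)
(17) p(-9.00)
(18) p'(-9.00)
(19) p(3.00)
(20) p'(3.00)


(1) = 55.39
(2) = 7.64
(3) = 28.75
(4) = -20.47
(5) = 43.31
(6) = 23.93
(7) = 54.68
(8) = -8.02
(9) = 31.48
(10) = 33.96
(11) = 38.90
(12) = 27.96
(13) = -4.42
(14) = 56.42
(15) = -4.13
(16) = -16.39
(17) = -1080.00
(18) = 342.00
(19) = 0.00
(20) = -18.00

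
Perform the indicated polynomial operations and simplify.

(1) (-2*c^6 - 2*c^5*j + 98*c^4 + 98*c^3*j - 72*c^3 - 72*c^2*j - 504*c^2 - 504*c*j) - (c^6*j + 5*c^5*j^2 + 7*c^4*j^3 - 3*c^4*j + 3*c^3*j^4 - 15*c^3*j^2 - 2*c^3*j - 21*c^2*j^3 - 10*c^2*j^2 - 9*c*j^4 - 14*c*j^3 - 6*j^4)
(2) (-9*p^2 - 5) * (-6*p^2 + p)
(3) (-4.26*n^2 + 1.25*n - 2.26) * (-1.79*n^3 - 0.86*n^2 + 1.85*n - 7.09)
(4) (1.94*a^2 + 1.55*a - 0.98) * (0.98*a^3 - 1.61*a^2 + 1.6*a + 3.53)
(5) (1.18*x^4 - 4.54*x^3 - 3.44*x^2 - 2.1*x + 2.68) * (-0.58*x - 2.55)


(1) = -c^6*j - 2*c^6 - 5*c^5*j^2 - 2*c^5*j - 7*c^4*j^3 + 3*c^4*j + 98*c^4 - 3*c^3*j^4 + 15*c^3*j^2 + 100*c^3*j - 72*c^3 + 21*c^2*j^3 + 10*c^2*j^2 - 72*c^2*j - 504*c^2 + 9*c*j^4 + 14*c*j^3 - 504*c*j + 6*j^4
(2) = 54*p^4 - 9*p^3 + 30*p^2 - 5*p
(3) = 7.6254*n^5 + 1.4261*n^4 - 4.9106*n^3 + 34.4595*n^2 - 13.0435*n + 16.0234
(4) = 1.9012*a^5 - 1.6044*a^4 - 0.3519*a^3 + 10.906*a^2 + 3.9035*a - 3.4594
(5) = -0.6844*x^5 - 0.3758*x^4 + 13.5722*x^3 + 9.99*x^2 + 3.8006*x - 6.834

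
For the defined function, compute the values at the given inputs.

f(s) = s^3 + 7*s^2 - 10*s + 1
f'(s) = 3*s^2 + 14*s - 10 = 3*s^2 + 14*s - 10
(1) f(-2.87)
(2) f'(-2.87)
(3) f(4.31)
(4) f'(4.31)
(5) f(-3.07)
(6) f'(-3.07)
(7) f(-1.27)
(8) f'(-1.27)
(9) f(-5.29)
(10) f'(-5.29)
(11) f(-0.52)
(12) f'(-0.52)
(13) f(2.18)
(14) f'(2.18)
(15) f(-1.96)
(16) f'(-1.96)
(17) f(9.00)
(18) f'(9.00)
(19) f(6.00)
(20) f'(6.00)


(1) = 63.72
(2) = -25.47
(3) = 168.00
(4) = 106.07
(5) = 68.74
(6) = -24.71
(7) = 22.94
(8) = -22.94
(9) = 101.75
(10) = -0.11
(11) = 7.95
(12) = -16.47
(13) = 22.83
(14) = 34.78
(15) = 39.96
(16) = -25.92
(17) = 1207.00
(18) = 359.00
(19) = 409.00
(20) = 182.00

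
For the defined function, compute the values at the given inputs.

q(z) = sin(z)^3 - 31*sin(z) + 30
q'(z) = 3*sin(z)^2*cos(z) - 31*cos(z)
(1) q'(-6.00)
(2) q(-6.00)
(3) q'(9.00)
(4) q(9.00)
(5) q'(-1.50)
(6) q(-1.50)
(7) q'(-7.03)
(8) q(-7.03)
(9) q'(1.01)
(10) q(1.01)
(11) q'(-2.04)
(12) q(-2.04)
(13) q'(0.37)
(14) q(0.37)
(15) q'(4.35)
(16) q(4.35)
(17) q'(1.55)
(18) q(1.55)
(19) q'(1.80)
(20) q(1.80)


(1) = -29.54
(2) = 21.36
(3) = 27.78
(4) = 17.29
(5) = -1.98
(6) = 59.93
(7) = -21.73
(8) = 50.74
(9) = -15.34
(10) = 4.36
(11) = 12.94
(12) = 56.94
(13) = -28.54
(14) = 18.84
(15) = 10.06
(16) = 58.17
(17) = -0.58
(18) = 0.01
(19) = 6.40
(20) = 0.73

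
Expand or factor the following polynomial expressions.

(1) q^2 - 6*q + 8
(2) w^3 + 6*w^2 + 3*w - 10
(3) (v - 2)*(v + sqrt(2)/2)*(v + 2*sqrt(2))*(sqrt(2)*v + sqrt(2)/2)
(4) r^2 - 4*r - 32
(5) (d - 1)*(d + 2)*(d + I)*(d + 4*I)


(1) = (q - 4)*(q - 2)
(2) = (w - 1)*(w + 2)*(w + 5)
(3) = sqrt(2)*v^4 - 3*sqrt(2)*v^3/2 + 5*v^3 - 15*v^2/2 + sqrt(2)*v^2 - 5*v - 3*sqrt(2)*v - 2*sqrt(2)
(4) = (r - 8)*(r + 4)
(5) = d^4 + d^3 + 5*I*d^3 - 6*d^2 + 5*I*d^2 - 4*d - 10*I*d + 8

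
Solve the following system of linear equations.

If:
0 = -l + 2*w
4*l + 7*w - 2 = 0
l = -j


Then:
j = -4/15
l = 4/15
w = 2/15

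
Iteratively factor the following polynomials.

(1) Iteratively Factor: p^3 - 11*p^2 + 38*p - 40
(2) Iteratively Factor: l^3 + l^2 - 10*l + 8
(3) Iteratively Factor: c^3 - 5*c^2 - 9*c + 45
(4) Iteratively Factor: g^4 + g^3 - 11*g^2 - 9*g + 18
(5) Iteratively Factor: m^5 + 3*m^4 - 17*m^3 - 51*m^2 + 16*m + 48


(1) = (p - 4)*(p^2 - 7*p + 10) = (p - 5)*(p - 4)*(p - 2)
(2) = (l + 4)*(l^2 - 3*l + 2) = (l - 1)*(l + 4)*(l - 2)
(3) = (c - 3)*(c^2 - 2*c - 15) = (c - 3)*(c + 3)*(c - 5)
(4) = (g - 1)*(g^3 + 2*g^2 - 9*g - 18) = (g - 1)*(g + 2)*(g^2 - 9) = (g - 3)*(g - 1)*(g + 2)*(g + 3)
(5) = (m - 4)*(m^4 + 7*m^3 + 11*m^2 - 7*m - 12) = (m - 4)*(m - 1)*(m^3 + 8*m^2 + 19*m + 12) = (m - 4)*(m - 1)*(m + 3)*(m^2 + 5*m + 4) = (m - 4)*(m - 1)*(m + 1)*(m + 3)*(m + 4)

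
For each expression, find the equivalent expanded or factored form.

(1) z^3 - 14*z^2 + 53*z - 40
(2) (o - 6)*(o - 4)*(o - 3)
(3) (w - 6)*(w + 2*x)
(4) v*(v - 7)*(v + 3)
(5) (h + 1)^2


(1) = (z - 8)*(z - 5)*(z - 1)
(2) = o^3 - 13*o^2 + 54*o - 72
(3) = w^2 + 2*w*x - 6*w - 12*x
(4) = v^3 - 4*v^2 - 21*v
(5) = h^2 + 2*h + 1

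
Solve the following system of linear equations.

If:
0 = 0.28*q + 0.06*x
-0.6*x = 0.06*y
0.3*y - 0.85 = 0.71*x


Then:
q = 0.05
x = -0.23
y = 2.29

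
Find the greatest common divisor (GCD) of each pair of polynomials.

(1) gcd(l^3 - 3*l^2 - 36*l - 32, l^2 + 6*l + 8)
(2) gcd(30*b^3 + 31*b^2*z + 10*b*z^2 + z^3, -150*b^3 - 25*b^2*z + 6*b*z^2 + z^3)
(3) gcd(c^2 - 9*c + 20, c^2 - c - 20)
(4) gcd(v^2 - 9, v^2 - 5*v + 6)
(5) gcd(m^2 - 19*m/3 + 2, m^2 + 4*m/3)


(1) = l + 4
(2) = gcd((2*b + z)*(3*b + z)*(5*b + z), (-5*b + z)*(5*b + z)*(6*b + z)) = 5*b + z
(3) = gcd((c - 5)*(c - 4), (c - 5)*(c + 4)) = c - 5
(4) = v - 3
(5) = 1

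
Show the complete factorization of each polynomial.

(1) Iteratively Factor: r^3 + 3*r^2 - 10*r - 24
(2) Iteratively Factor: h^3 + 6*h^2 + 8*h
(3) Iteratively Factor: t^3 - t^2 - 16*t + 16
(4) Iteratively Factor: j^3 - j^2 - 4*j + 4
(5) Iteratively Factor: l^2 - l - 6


(1) = (r + 4)*(r^2 - r - 6) = (r - 3)*(r + 4)*(r + 2)
(2) = (h + 4)*(h^2 + 2*h) = h*(h + 4)*(h + 2)
(3) = (t - 1)*(t^2 - 16) = (t - 4)*(t - 1)*(t + 4)
(4) = (j + 2)*(j^2 - 3*j + 2) = (j - 1)*(j + 2)*(j - 2)
(5) = (l - 3)*(l + 2)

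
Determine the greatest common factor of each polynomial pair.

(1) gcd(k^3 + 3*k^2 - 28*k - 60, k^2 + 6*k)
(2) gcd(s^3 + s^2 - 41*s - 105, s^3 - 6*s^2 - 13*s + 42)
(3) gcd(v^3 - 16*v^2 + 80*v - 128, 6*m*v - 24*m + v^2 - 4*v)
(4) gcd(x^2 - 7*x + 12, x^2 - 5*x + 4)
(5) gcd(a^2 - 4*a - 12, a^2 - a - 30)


(1) = gcd((k - 5)*(k + 2)*(k + 6), k*(k + 6)) = k + 6
(2) = s^2 - 4*s - 21
(3) = v - 4
(4) = gcd((x - 4)*(x - 3), (x - 4)*(x - 1)) = x - 4
(5) = a - 6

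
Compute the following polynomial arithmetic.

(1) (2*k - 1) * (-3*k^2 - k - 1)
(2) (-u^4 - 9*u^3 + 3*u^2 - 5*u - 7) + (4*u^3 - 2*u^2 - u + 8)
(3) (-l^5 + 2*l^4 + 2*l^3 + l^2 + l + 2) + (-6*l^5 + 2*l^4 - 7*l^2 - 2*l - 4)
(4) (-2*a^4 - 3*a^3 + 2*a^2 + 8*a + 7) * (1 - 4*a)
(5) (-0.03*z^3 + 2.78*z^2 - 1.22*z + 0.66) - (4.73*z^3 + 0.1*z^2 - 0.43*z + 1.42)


(1) = -6*k^3 + k^2 - k + 1
(2) = -u^4 - 5*u^3 + u^2 - 6*u + 1
(3) = -7*l^5 + 4*l^4 + 2*l^3 - 6*l^2 - l - 2
(4) = 8*a^5 + 10*a^4 - 11*a^3 - 30*a^2 - 20*a + 7
(5) = -4.76*z^3 + 2.68*z^2 - 0.79*z - 0.76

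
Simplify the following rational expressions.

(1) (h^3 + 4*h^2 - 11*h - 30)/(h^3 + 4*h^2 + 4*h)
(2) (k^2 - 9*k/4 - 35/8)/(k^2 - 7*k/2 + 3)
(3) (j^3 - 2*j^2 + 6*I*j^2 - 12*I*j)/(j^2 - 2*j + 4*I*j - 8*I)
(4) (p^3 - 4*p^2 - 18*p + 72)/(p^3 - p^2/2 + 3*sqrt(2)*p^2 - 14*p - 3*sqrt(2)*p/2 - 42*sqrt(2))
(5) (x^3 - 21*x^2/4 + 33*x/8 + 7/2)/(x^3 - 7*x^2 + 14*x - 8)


(1) = (h^2 + 2*h - 15)/(h^2 + 2*h)
(2) = (8*k^2 - 18*k - 35)/(8*k^2 - 28*k + 24)
(3) = (j^2 + 6*I*j)/(j + 4*I)
(4) = (2*p - 6*sqrt(2))/(2*p + 7)
(5) = (8*x^2 - 10*x - 7)/(8*x^2 - 24*x + 16)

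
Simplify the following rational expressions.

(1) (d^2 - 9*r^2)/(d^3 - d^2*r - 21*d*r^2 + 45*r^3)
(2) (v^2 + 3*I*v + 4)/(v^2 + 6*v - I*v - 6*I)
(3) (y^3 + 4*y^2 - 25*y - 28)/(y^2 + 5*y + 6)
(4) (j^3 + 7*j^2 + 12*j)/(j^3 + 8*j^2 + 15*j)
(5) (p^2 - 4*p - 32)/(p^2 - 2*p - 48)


(1) = (-d - 3*r)/(-d^2 - 2*d*r + 15*r^2)
(2) = (v + 4*I)/(v + 6)
(3) = (y^3 + 4*y^2 - 25*y - 28)/(y^2 + 5*y + 6)
(4) = (j + 4)/(j + 5)
(5) = (p + 4)/(p + 6)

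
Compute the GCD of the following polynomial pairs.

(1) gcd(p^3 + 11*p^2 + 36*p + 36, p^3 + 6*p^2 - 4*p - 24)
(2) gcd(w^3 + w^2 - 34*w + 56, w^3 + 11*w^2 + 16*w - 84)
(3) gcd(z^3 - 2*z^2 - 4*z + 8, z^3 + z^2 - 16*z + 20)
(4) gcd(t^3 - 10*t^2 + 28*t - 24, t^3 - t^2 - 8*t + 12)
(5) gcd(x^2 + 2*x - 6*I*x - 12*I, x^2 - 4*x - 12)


(1) = gcd((p + 2)*(p + 3)*(p + 6), (p - 2)*(p + 2)*(p + 6)) = p^2 + 8*p + 12
(2) = w^2 + 5*w - 14
(3) = z^2 - 4*z + 4
(4) = t^2 - 4*t + 4
(5) = gcd((x + 2)*(x - 6*I), (x - 6)*(x + 2)) = x + 2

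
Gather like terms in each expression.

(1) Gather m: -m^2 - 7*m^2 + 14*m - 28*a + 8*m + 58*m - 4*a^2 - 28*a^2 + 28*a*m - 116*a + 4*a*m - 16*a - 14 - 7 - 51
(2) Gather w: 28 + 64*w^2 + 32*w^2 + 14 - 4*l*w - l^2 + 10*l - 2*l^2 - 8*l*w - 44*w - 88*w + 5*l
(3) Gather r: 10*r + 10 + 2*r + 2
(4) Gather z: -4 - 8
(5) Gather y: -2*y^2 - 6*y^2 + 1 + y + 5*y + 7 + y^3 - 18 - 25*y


(1) = -32*a^2 - 160*a - 8*m^2 + m*(32*a + 80) - 72
(2) = -3*l^2 + 15*l + 96*w^2 + w*(-12*l - 132) + 42
(3) = 12*r + 12
(4) = -12
(5) = y^3 - 8*y^2 - 19*y - 10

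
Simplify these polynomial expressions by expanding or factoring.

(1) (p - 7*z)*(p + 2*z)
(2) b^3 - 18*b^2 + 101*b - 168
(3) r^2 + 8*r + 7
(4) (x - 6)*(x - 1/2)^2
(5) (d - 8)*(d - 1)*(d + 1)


(1) = p^2 - 5*p*z - 14*z^2
(2) = (b - 8)*(b - 7)*(b - 3)
(3) = (r + 1)*(r + 7)
(4) = x^3 - 7*x^2 + 25*x/4 - 3/2
(5) = d^3 - 8*d^2 - d + 8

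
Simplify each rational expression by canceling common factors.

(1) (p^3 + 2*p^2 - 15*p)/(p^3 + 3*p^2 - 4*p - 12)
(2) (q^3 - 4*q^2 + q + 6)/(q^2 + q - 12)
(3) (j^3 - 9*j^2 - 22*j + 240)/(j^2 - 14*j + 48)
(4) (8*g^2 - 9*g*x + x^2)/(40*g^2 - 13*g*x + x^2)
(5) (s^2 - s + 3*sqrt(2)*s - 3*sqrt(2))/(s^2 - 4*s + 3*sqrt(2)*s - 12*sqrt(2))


(1) = (p^3 + 2*p^2 - 15*p)/(p^3 + 3*p^2 - 4*p - 12)
(2) = (q^2 - q - 2)/(q + 4)
(3) = j + 5
(4) = (-g + x)/(-5*g + x)
(5) = (s - 1)/(s - 4)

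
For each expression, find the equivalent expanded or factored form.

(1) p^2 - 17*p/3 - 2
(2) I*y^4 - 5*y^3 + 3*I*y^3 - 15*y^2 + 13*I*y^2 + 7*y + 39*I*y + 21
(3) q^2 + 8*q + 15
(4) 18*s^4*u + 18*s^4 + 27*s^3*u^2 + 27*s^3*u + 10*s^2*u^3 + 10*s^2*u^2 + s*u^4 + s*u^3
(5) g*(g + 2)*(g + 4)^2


(1) = (p - 6)*(p + 1/3)
(2) = (y + 3)*(y - I)*(y + 7*I)*(I*y + 1)
(3) = (q + 3)*(q + 5)
(4) = (s + u)*(3*s + u)*(6*s + u)*(s*u + s)
(5) = g^4 + 10*g^3 + 32*g^2 + 32*g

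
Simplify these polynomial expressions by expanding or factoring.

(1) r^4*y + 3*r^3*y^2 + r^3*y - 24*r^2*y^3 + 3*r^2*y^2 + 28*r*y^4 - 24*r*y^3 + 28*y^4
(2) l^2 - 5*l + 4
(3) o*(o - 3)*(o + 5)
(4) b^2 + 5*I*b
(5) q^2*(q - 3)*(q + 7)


(1) = (r - 2*y)^2*(r + 7*y)*(r*y + y)
(2) = (l - 4)*(l - 1)
(3) = o^3 + 2*o^2 - 15*o
(4) = b*(b + 5*I)
(5) = q^4 + 4*q^3 - 21*q^2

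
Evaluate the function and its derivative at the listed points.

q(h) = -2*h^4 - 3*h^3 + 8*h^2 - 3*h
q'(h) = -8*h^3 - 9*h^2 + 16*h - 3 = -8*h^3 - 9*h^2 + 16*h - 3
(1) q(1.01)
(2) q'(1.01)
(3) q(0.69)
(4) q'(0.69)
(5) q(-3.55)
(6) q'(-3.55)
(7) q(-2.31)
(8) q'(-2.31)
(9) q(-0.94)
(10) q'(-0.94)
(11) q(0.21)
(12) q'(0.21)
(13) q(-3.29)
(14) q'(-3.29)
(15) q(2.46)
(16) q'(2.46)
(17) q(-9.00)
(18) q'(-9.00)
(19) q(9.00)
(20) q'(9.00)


(1) = -0.04
(2) = -4.26
(3) = 0.30
(4) = 1.13
(5) = -71.96
(6) = 184.69
(7) = 29.65
(8) = 10.63
(9) = 10.82
(10) = -19.35
(11) = -0.31
(12) = -0.11
(13) = -31.03
(14) = 131.83
(15) = -76.87
(16) = -137.20
(17) = -10260.00
(18) = 4956.00
(19) = -14688.00
(20) = -6420.00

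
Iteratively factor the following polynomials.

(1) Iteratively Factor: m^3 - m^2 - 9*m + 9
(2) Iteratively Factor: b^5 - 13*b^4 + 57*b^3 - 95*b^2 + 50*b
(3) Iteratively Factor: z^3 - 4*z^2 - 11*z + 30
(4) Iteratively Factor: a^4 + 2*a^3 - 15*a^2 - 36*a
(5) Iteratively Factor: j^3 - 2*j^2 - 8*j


(1) = (m - 3)*(m^2 + 2*m - 3) = (m - 3)*(m + 3)*(m - 1)
(2) = (b - 5)*(b^4 - 8*b^3 + 17*b^2 - 10*b) = b*(b - 5)*(b^3 - 8*b^2 + 17*b - 10) = b*(b - 5)*(b - 1)*(b^2 - 7*b + 10) = b*(b - 5)*(b - 2)*(b - 1)*(b - 5)
(3) = (z - 2)*(z^2 - 2*z - 15) = (z - 2)*(z + 3)*(z - 5)
(4) = (a + 3)*(a^3 - a^2 - 12*a) = a*(a + 3)*(a^2 - a - 12) = a*(a + 3)^2*(a - 4)
(5) = (j + 2)*(j^2 - 4*j) = (j - 4)*(j + 2)*(j)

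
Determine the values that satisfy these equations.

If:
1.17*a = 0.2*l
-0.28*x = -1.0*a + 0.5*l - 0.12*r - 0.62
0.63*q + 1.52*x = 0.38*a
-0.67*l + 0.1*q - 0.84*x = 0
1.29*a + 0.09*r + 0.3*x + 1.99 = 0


Then:
a = -1.67
l = -9.77
q = -15.38
r = -18.04
x = 5.96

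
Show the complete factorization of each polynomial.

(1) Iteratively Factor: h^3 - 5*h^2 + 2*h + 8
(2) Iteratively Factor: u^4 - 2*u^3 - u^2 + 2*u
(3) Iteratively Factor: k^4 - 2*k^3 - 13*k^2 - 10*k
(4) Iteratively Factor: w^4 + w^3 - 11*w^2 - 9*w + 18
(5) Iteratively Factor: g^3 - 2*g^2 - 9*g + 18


(1) = (h + 1)*(h^2 - 6*h + 8) = (h - 2)*(h + 1)*(h - 4)
(2) = (u - 2)*(u^3 - u) = u*(u - 2)*(u^2 - 1) = u*(u - 2)*(u - 1)*(u + 1)
(3) = (k)*(k^3 - 2*k^2 - 13*k - 10) = k*(k + 2)*(k^2 - 4*k - 5) = k*(k - 5)*(k + 2)*(k + 1)
(4) = (w - 3)*(w^3 + 4*w^2 + w - 6) = (w - 3)*(w + 2)*(w^2 + 2*w - 3) = (w - 3)*(w - 1)*(w + 2)*(w + 3)
(5) = (g - 3)*(g^2 + g - 6) = (g - 3)*(g - 2)*(g + 3)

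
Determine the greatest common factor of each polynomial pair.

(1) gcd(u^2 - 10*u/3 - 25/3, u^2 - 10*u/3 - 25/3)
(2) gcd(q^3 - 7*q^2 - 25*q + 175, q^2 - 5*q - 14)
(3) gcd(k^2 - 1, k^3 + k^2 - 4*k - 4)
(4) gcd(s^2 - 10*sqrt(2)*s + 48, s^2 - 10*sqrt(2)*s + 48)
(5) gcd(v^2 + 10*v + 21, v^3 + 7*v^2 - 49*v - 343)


(1) = gcd((u - 5)*(u + 5/3), (u - 5)*(u + 5/3)) = u^2 - 10*u/3 - 25/3
(2) = q - 7
(3) = k + 1
(4) = s^2 - 10*sqrt(2)*s + 48
(5) = v + 7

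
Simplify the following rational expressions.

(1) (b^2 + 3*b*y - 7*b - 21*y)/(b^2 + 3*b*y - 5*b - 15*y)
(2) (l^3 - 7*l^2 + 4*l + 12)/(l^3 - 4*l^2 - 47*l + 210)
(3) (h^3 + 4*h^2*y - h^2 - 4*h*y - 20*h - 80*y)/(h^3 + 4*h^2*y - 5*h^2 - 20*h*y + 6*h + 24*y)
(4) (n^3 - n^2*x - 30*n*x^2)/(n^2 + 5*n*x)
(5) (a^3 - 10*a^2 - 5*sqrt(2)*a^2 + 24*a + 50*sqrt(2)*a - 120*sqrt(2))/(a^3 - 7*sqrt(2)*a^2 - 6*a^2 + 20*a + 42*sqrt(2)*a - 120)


(1) = (b - 7)/(b - 5)
(2) = (l^2 - l - 2)/(l^2 + 2*l - 35)
(3) = (h^2 - h - 20)/(h^2 - 5*h + 6)
(4) = n - 6*x
(5) = (a - 4)/(a - 2*sqrt(2))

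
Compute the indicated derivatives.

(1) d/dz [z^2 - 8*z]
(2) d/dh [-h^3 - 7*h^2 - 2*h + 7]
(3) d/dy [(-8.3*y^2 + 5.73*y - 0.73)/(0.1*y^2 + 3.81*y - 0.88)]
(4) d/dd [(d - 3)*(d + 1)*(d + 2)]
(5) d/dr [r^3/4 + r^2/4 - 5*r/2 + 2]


(1) = 2*z - 8
(2) = -3*h^2 - 14*h - 2
(3) = (-32.196*y^2 + 14.754*y - 2.2611)/(0.01*y^4 + 0.762*y^3 + 14.3401*y^2 - 6.7056*y + 0.7744)
(4) = 3*d^2 - 7
(5) = 3*r^2/4 + r/2 - 5/2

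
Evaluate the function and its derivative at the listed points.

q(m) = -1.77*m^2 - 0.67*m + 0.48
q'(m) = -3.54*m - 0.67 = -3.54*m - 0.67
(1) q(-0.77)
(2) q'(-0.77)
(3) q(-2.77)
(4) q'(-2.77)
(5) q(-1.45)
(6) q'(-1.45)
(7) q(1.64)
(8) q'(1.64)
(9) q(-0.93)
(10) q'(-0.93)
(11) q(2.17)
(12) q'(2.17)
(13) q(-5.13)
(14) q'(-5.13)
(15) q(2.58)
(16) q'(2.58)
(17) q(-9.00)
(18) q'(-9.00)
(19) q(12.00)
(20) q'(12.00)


(1) = -0.05
(2) = 2.06
(3) = -11.25
(4) = 9.14
(5) = -2.27
(6) = 4.46
(7) = -5.38
(8) = -6.48
(9) = -0.43
(10) = 2.62
(11) = -9.31
(12) = -8.35
(13) = -42.66
(14) = 17.49
(15) = -13.03
(16) = -9.80
(17) = -136.86
(18) = 31.19
(19) = -262.44
(20) = -43.15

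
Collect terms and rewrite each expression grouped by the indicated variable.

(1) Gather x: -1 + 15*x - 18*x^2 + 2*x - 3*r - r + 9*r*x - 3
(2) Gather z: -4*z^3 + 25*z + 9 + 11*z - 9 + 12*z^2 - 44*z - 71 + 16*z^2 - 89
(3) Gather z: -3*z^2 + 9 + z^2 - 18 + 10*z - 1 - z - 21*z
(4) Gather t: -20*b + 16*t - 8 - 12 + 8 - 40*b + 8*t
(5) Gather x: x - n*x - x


(1) = -4*r - 18*x^2 + x*(9*r + 17) - 4
(2) = -4*z^3 + 28*z^2 - 8*z - 160
(3) = -2*z^2 - 12*z - 10
(4) = -60*b + 24*t - 12
(5) = -n*x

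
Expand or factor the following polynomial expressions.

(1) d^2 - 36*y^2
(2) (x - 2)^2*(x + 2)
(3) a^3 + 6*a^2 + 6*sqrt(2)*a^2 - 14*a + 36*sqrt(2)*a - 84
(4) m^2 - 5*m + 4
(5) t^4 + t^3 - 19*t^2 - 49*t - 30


(1) = (d - 6*y)*(d + 6*y)
(2) = x^3 - 2*x^2 - 4*x + 8
(3) = (a + 6)*(a - sqrt(2))*(a + 7*sqrt(2))
(4) = (m - 4)*(m - 1)
(5) = (t - 5)*(t + 1)*(t + 2)*(t + 3)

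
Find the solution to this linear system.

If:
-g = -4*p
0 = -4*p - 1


Then:
g = -1
p = -1/4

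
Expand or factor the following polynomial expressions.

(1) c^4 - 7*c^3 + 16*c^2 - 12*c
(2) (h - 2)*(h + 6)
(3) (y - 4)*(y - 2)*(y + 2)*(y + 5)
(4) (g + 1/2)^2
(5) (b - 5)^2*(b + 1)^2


(1) = c*(c - 3)*(c - 2)^2
(2) = h^2 + 4*h - 12
(3) = y^4 + y^3 - 24*y^2 - 4*y + 80
(4) = g^2 + g + 1/4
(5) = b^4 - 8*b^3 + 6*b^2 + 40*b + 25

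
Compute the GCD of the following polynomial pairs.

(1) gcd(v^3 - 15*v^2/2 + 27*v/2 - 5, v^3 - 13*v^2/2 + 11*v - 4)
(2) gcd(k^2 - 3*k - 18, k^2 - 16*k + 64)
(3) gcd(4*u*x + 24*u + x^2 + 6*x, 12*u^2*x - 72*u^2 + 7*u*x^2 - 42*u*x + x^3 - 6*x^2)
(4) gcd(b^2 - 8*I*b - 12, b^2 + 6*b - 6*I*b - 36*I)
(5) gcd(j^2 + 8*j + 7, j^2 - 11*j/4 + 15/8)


(1) = v^2 - 5*v/2 + 1
(2) = gcd((k - 6)*(k + 3), (k - 8)^2) = 1
(3) = gcd((4*u + x)*(x + 6), (3*u + x)*(4*u + x)*(x - 6)) = 4*u + x
(4) = b - 6*I
(5) = gcd((j + 1)*(j + 7), (j - 3/2)*(j - 5/4)) = 1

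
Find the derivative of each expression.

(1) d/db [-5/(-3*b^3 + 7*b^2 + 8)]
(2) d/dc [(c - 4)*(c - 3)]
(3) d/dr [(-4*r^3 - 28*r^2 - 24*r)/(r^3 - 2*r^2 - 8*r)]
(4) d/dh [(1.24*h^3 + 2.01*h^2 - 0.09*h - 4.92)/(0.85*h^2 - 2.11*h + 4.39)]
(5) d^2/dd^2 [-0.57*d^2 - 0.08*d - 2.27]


(1) = 5*b*(14 - 9*b)/(-3*b^3 + 7*b^2 + 8)^2
(2) = 2*c - 7
(3) = 4*(9*r^2 + 28*r + 44)/(r^4 - 4*r^3 - 12*r^2 + 32*r + 64)
(4) = (1.054*h^4 - 5.2328*h^3 + 12.1662*h^2 + 26.0118*h - 10.7763)/(0.7225*h^4 - 3.587*h^3 + 11.9151*h^2 - 18.5258*h + 19.2721)
(5) = -1.14000000000000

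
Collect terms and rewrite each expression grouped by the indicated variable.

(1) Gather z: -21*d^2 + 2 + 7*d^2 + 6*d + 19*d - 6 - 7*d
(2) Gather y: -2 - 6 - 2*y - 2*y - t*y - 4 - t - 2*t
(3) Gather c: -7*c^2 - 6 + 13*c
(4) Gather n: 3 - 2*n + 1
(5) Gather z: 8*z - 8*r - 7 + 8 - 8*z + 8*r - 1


(1) = -14*d^2 + 18*d - 4
(2) = -3*t + y*(-t - 4) - 12
(3) = -7*c^2 + 13*c - 6
(4) = 4 - 2*n
(5) = 0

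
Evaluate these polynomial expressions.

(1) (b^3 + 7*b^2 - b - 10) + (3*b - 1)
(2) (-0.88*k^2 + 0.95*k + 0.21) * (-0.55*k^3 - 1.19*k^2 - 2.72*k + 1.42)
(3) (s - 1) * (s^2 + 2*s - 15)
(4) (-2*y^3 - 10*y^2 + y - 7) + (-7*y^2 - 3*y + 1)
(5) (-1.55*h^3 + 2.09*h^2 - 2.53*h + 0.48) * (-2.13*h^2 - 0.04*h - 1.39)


(1) = b^3 + 7*b^2 + 2*b - 11
(2) = 0.484*k^5 + 0.5247*k^4 + 1.1476*k^3 - 4.0835*k^2 + 0.7778*k + 0.2982
(3) = s^3 + s^2 - 17*s + 15
(4) = -2*y^3 - 17*y^2 - 2*y - 6
(5) = 3.3015*h^5 - 4.3897*h^4 + 7.4598*h^3 - 3.8263*h^2 + 3.4975*h - 0.6672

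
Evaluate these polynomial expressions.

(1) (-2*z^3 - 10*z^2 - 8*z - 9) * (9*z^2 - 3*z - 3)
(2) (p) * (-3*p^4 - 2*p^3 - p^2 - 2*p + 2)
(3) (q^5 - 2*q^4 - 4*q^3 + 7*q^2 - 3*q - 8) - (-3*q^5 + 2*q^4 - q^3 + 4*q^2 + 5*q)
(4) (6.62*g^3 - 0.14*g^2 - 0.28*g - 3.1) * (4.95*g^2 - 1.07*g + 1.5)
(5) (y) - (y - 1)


(1) = -18*z^5 - 84*z^4 - 36*z^3 - 27*z^2 + 51*z + 27
(2) = -3*p^5 - 2*p^4 - p^3 - 2*p^2 + 2*p
(3) = 4*q^5 - 4*q^4 - 3*q^3 + 3*q^2 - 8*q - 8
(4) = 32.769*g^5 - 7.7764*g^4 + 8.6938*g^3 - 15.2554*g^2 + 2.897*g - 4.65
(5) = 1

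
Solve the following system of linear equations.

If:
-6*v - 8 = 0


Then:
v = -4/3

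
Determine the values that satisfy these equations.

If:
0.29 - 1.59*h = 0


Then:
h = 0.18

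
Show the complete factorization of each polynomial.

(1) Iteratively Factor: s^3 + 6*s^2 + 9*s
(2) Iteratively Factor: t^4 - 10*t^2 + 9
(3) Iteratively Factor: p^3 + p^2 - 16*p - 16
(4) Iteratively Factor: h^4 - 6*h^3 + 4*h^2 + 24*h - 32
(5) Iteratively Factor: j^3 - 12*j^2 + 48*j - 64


(1) = (s + 3)*(s^2 + 3*s) = (s + 3)^2*(s)
(2) = (t - 1)*(t^3 + t^2 - 9*t - 9) = (t - 3)*(t - 1)*(t^2 + 4*t + 3) = (t - 3)*(t - 1)*(t + 1)*(t + 3)
(3) = (p + 1)*(p^2 - 16) = (p + 1)*(p + 4)*(p - 4)
(4) = (h - 2)*(h^3 - 4*h^2 - 4*h + 16) = (h - 2)*(h + 2)*(h^2 - 6*h + 8) = (h - 2)^2*(h + 2)*(h - 4)
(5) = (j - 4)*(j^2 - 8*j + 16) = (j - 4)^2*(j - 4)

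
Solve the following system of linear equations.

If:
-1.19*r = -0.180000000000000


Then:
r = 0.15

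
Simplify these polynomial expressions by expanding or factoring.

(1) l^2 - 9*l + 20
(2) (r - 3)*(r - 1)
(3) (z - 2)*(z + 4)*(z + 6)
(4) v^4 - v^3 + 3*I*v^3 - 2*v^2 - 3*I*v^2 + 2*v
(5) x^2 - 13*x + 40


(1) = (l - 5)*(l - 4)
(2) = r^2 - 4*r + 3
(3) = z^3 + 8*z^2 + 4*z - 48
(4) = v*(v + 2*I)*(-I*v + 1)*(I*v - I)
(5) = (x - 8)*(x - 5)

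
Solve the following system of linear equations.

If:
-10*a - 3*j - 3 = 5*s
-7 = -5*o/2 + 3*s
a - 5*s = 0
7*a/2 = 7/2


Then:
a = 1
j = -14/3
o = 76/25
s = 1/5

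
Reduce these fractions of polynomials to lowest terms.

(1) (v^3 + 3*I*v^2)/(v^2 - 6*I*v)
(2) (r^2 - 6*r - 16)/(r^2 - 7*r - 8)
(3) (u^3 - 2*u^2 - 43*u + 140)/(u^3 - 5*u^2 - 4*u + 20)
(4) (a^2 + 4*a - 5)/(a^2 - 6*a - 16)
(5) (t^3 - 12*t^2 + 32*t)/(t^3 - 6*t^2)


(1) = (v^2 + 3*I*v)/(v - 6*I)
(2) = (r + 2)/(r + 1)
(3) = (u^2 + 3*u - 28)/(u^2 - 4)
(4) = (a^2 + 4*a - 5)/(a^2 - 6*a - 16)
(5) = (t^2 - 12*t + 32)/(t^2 - 6*t)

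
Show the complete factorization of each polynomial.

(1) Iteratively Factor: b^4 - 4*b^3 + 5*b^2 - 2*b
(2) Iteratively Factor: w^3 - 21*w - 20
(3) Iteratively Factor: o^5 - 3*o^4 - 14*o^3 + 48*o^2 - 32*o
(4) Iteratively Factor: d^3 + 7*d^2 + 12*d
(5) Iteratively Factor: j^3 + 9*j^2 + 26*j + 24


(1) = (b - 1)*(b^3 - 3*b^2 + 2*b) = (b - 1)^2*(b^2 - 2*b) = (b - 2)*(b - 1)^2*(b)
(2) = (w - 5)*(w^2 + 5*w + 4) = (w - 5)*(w + 1)*(w + 4)
(3) = (o + 4)*(o^4 - 7*o^3 + 14*o^2 - 8*o) = (o - 2)*(o + 4)*(o^3 - 5*o^2 + 4*o) = o*(o - 2)*(o + 4)*(o^2 - 5*o + 4) = o*(o - 4)*(o - 2)*(o + 4)*(o - 1)
(4) = (d)*(d^2 + 7*d + 12) = d*(d + 3)*(d + 4)
(5) = (j + 2)*(j^2 + 7*j + 12) = (j + 2)*(j + 3)*(j + 4)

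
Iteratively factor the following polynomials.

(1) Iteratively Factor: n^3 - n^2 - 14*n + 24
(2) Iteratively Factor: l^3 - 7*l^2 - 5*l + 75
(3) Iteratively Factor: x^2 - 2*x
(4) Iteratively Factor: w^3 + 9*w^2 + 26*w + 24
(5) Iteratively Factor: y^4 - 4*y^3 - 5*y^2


(1) = (n + 4)*(n^2 - 5*n + 6) = (n - 3)*(n + 4)*(n - 2)
(2) = (l - 5)*(l^2 - 2*l - 15) = (l - 5)*(l + 3)*(l - 5)
(3) = (x)*(x - 2)
(4) = (w + 4)*(w^2 + 5*w + 6) = (w + 2)*(w + 4)*(w + 3)
(5) = (y)*(y^3 - 4*y^2 - 5*y) = y*(y + 1)*(y^2 - 5*y) = y^2*(y + 1)*(y - 5)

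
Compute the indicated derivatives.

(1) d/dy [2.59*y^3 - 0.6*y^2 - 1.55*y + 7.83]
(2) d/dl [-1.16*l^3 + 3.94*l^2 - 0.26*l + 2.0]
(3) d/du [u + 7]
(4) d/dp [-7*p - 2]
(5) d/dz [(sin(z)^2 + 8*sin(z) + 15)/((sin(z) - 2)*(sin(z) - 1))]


(1) = 7.77*y^2 - 1.2*y - 1.55
(2) = -3.48*l^2 + 7.88*l - 0.26
(3) = 1
(4) = -7
(5) = (-11*sin(z)^2 - 26*sin(z) + 61)*cos(z)/((sin(z) - 2)^2*(sin(z) - 1)^2)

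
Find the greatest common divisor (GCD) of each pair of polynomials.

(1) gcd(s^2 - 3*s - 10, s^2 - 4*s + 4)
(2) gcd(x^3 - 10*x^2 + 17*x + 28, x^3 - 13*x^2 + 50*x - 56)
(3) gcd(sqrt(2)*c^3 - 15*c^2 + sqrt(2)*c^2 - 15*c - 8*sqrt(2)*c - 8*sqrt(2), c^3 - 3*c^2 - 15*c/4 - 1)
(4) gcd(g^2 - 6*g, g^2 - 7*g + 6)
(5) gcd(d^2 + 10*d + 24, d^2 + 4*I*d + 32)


(1) = gcd((s - 5)*(s + 2), (s - 2)^2) = 1
(2) = gcd((x - 7)*(x - 4)*(x + 1), (x - 7)*(x - 4)*(x - 2)) = x^2 - 11*x + 28
(3) = gcd((c + 1)*(c - 8*sqrt(2))*(sqrt(2)*c + 1), (c - 4)*(c + 1/2)^2) = 1
(4) = g - 6
(5) = gcd((d + 4)*(d + 6), (d - 4*I)*(d + 8*I)) = 1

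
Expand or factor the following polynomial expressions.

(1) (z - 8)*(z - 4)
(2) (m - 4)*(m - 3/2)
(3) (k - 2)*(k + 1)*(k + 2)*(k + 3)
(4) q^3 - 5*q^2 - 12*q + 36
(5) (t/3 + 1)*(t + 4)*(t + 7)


(1) = z^2 - 12*z + 32
(2) = m^2 - 11*m/2 + 6
(3) = k^4 + 4*k^3 - k^2 - 16*k - 12
(4) = (q - 6)*(q - 2)*(q + 3)
(5) = t^3/3 + 14*t^2/3 + 61*t/3 + 28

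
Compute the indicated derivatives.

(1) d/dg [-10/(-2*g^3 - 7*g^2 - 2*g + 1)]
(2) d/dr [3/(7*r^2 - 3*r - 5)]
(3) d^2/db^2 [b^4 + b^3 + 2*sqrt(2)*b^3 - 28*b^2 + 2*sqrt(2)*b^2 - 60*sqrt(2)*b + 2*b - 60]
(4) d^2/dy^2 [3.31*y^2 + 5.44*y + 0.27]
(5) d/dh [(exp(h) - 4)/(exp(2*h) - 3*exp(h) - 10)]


(1) = 20*(-3*g^2 - 7*g - 1)/(2*g^3 + 7*g^2 + 2*g - 1)^2
(2) = 3*(3 - 14*r)/(-7*r^2 + 3*r + 5)^2
(3) = 12*b^2 + 6*b + 12*sqrt(2)*b - 56 + 4*sqrt(2)
(4) = 6.62000000000000
(5) = (-(exp(h) - 4)*(2*exp(h) - 3) + exp(2*h) - 3*exp(h) - 10)*exp(h)/(-exp(2*h) + 3*exp(h) + 10)^2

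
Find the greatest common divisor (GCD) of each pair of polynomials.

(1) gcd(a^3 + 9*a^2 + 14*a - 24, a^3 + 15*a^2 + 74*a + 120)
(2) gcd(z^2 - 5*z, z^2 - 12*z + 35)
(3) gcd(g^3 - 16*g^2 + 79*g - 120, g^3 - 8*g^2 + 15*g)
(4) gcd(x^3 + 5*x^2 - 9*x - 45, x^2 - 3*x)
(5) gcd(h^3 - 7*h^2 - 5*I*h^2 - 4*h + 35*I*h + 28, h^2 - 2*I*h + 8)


(1) = a^2 + 10*a + 24
(2) = z - 5
(3) = gcd((g - 8)*(g - 5)*(g - 3), g*(g - 5)*(g - 3)) = g^2 - 8*g + 15
(4) = x - 3
(5) = h - 4*I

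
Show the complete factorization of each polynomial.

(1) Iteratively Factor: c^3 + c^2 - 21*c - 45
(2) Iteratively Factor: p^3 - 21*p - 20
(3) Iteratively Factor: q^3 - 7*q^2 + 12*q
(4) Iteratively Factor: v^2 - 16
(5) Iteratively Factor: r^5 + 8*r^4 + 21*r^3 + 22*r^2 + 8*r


(1) = (c + 3)*(c^2 - 2*c - 15) = (c - 5)*(c + 3)*(c + 3)
(2) = (p + 1)*(p^2 - p - 20) = (p - 5)*(p + 1)*(p + 4)
(3) = (q)*(q^2 - 7*q + 12) = q*(q - 4)*(q - 3)
(4) = (v - 4)*(v + 4)
(5) = (r + 1)*(r^4 + 7*r^3 + 14*r^2 + 8*r) = (r + 1)^2*(r^3 + 6*r^2 + 8*r) = r*(r + 1)^2*(r^2 + 6*r + 8) = r*(r + 1)^2*(r + 2)*(r + 4)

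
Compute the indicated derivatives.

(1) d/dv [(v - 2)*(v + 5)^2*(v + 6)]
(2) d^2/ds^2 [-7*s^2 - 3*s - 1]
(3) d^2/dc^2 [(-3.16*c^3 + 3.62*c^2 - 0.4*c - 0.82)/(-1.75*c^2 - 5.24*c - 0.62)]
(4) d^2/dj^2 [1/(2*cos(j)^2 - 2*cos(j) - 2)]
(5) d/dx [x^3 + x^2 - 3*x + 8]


(1) = 4*v^3 + 42*v^2 + 106*v - 20
(2) = -14
(3) = (235.515632*c^3 + 100.230948*c^2 + 49.800624*c + 37.868968)/(5.359375*c^6 + 48.1425*c^5 + 149.84865*c^4 + 177.990224*c^3 + 53.089236*c^2 + 6.042768*c + 0.238328)
(4) = (4*sin(j)^4 - 7*sin(j)^2 + 11*cos(j)/4 - 3*cos(3*j)/4 - 1)/(2*(sin(j)^2 + cos(j))^3)
(5) = 3*x^2 + 2*x - 3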